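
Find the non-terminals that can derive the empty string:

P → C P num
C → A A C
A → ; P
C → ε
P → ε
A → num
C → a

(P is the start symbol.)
{ 'C', 'P' }

A non-terminal is nullable if it can derive ε (the empty string): either it has an ε-production, or it has a production whose right-hand side consists entirely of nullable non-terminals.

ε-productions: C → ε, P → ε
So C, P are immediately nullable.
No further non-terminal can be added: every production for the remaining non-terminals contains a terminal or a non-nullable non-terminal.
Nullable = { 'C', 'P' }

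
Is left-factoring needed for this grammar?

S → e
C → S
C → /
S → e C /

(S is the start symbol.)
Yes, S has productions with common prefix 'e'

Left-factoring is needed when two productions for the same non-terminal
share a common prefix on the right-hand side.

Productions for S:
  S → e
  S → e C /
Productions for C:
  C → S
  C → /

Found common prefix 'e' in productions for S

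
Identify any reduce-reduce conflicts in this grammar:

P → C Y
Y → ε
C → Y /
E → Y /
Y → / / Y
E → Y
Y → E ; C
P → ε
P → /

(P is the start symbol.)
A reduce-reduce conflict occurs when an LR(0) state has two complete items [A → α .] and [B → β .] — both call for a reduction, and with no lookahead the parser cannot choose between them.

Augment with P' → P and build the canonical LR(0) collection (I0 = CLOSURE({[P' → . P]}), then GOTO on every symbol after a dot until no new states appear). It has 14 states:
  I0: { [C → . Y /], [E → . Y /], [E → . Y], [P → . /], [P → . C Y], [P → .], [P' → . P], [Y → . / / Y], [Y → . E ; C], [Y → .] }  — shift, 2 reduces
  I1: { [P → / .], [Y → / . / Y] }  — shift, reduce
  I2: { [E → . Y /], [E → . Y], [P → C . Y], [Y → . / / Y], [Y → . E ; C], [Y → .] }  — shift, reduce
  I3: { [Y → E . ; C] }  — shift
  I4: { [P' → P .] }  — accept
  I5: { [C → Y . /], [E → Y . /], [E → Y .] }  — shift, reduce
  I6: { [C → Y / .], [E → Y / .] }  — 2 reduces
  I7: { [C → . Y /], [E → . Y /], [E → . Y], [Y → . / / Y], [Y → . E ; C], [Y → .], [Y → E ; . C] }  — shift, reduce
  I8: { [Y → / . / Y] }  — shift
  I9: { [Y → E ; C .] }  — reduce
  I10: { [E → . Y /], [E → . Y], [Y → . / / Y], [Y → . E ; C], [Y → .], [Y → / / . Y] }  — shift, reduce
  I11: { [E → Y . /], [E → Y .], [Y → / / Y .] }  — shift, 2 reduces
  I12: { [E → Y / .] }  — reduce
  I13: { [E → Y . /], [E → Y .], [P → C Y .] }  — shift, 2 reduces

I0 contains complete items [P → .], [Y → .] — reduce-reduce conflict.
I6 contains complete items [C → Y / .], [E → Y / .] — reduce-reduce conflict.
I11 contains complete items [E → Y .], [Y → / / Y .] — reduce-reduce conflict.
I13 contains complete items [E → Y .], [P → C Y .] — reduce-reduce conflict.

Answer: Yes — I0: [P → .] vs [Y → .]; I6: [C → Y / .] vs [E → Y / .]; I11: [E → Y .] vs [Y → / / Y .]; I13: [E → Y .] vs [P → C Y .]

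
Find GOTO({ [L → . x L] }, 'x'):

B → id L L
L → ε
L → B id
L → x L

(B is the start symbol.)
{ [B → . id L L], [L → . B id], [L → . x L], [L → .], [L → x . L] }

GOTO(I, 'x') = CLOSURE({ [A → αX.β] : [A → α.Xβ] ∈ I, X = 'x' })

Items with dot before 'x', with the dot advanced:
  [L → . x L] → [L → x . L]
Closure of the advanced items:
  [L → x . L] has the dot before L: add [L → .], [L → . B id], [L → . x L]
  [L → . B id] has the dot before B: add [B → . id L L]

GOTO = { [B → . id L L], [L → . B id], [L → . x L], [L → .], [L → x . L] }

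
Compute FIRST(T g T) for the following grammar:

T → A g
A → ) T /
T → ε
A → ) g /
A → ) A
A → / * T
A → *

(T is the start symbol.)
{ ')', '*', '/', 'g' }

FIRST sets of the non-terminals involved (from the grammar, by fixed-point iteration):
  FIRST(T) = { ')', '*', '/', ε }

To compute FIRST(T g T), process the symbols left to right:
Symbol T is a non-terminal. Add FIRST(T) \ {ε} = { ')', '*', '/' }
T is nullable (ε ∈ FIRST(T)), continue to the next symbol.
Symbol g is a terminal. Add 'g' and stop.
FIRST(T g T) = { ')', '*', '/', 'g' }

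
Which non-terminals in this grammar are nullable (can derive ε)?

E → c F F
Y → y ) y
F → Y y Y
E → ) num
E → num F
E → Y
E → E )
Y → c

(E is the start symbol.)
None

A non-terminal is nullable if it can derive ε (the empty string): either it has an ε-production, or it has a production whose right-hand side consists entirely of nullable non-terminals.

There are no ε-productions, so no non-terminal can derive ε.
No non-terminals are nullable.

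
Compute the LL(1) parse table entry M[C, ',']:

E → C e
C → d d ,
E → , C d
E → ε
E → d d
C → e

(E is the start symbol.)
Empty (error entry)

To find M[C, ','], we find productions for C where ',' is in the predict set (PREDICT(N → α) = (FIRST(α) \ {ε}) ∪ (FOLLOW(N) if α ⇒* ε)).

C → d d ,: PREDICT = { 'd' }
C → e: PREDICT = { 'e' }

M[C, ','] is empty (no production applies)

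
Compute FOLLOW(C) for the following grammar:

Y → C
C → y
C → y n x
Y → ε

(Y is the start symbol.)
{ $ }

To compute FOLLOW(C), find every occurrence of C on a right-hand side N → α C β: add FIRST(β) \ {ε}, and if β is empty or nullable also add FOLLOW(N). Iterate to a fixed point.

In Y → C: C is at the end, add FOLLOW(Y)

The FOLLOW sets referred to above (computed the same way, to a fixed point):
  FOLLOW(Y) = { $ }

Taking the union: FOLLOW(C) = { $ }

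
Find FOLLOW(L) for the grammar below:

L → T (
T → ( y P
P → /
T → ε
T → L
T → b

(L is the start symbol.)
{ $, '(' }

L is the start symbol, so $ ∈ FOLLOW(L).
In T → L: L is at the end, add FOLLOW(T)

The FOLLOW sets referred to above (computed the same way, to a fixed point):
  FOLLOW(T) = { '(' }

Taking the union: FOLLOW(L) = { $, '(' }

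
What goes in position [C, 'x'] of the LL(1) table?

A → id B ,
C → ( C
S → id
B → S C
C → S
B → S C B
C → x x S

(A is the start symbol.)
C → x x S

To find M[C, 'x'], we find productions for C where 'x' is in the predict set (PREDICT(N → α) = (FIRST(α) \ {ε}) ∪ (FOLLOW(N) if α ⇒* ε)).

Relevant sets:
  FIRST(S) = { 'id' }

C → ( C: PREDICT = { '(' }
C → S: PREDICT = { 'id' }
C → x x S: PREDICT = { 'x' }
  'x' is in predict set, so this production goes in M[C, 'x']

M[C, 'x'] = C → x x S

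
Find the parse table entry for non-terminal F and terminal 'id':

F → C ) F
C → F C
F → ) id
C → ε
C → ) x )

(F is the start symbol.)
Empty (error entry)

To find M[F, 'id'], we find productions for F where 'id' is in the predict set (PREDICT(N → α) = (FIRST(α) \ {ε}) ∪ (FOLLOW(N) if α ⇒* ε)).

Relevant sets:
  FIRST(C) = { ')', ε }

F → C ) F: PREDICT = { ')' }
F → ) id: PREDICT = { ')' }

M[F, 'id'] is empty (no production applies)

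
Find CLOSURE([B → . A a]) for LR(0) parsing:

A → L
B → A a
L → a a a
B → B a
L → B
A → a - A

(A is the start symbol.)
To compute CLOSURE, for each item [A → α.Bβ] where B is a non-terminal, add [B → .γ] for all productions B → γ; repeat for the newly added items until nothing changes.

Start with: [B → . A a]
  [B → . A a] has the dot before A: add [A → . L], [A → . a - A]
  [A → . L] has the dot before L: add [L → . a a a], [L → . B]
  [L → . B] has the dot before B: add [B → . B a]
No further items can be added.

CLOSURE = { [A → . L], [A → . a - A], [B → . A a], [B → . B a], [L → . B], [L → . a a a] }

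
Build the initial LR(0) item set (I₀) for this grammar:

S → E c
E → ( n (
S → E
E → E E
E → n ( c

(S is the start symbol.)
First, augment the grammar with S' → S
I₀ = CLOSURE({ [S' → . S] }):
  [S' → . S] has the dot before S: add [S → . E c], [S → . E]
  [S → . E c] has the dot before E: add [E → . ( n (], [E → . E E], [E → . n ( c]
No further items can be added.

I₀ = { [E → . ( n (], [E → . E E], [E → . n ( c], [S → . E c], [S → . E], [S' → . S] }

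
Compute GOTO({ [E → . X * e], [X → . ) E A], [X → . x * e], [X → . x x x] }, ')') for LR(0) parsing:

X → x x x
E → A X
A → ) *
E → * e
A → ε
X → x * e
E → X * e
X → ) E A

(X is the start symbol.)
{ [A → . ) *], [A → .], [E → . * e], [E → . A X], [E → . X * e], [X → ) . E A], [X → . ) E A], [X → . x * e], [X → . x x x] }

GOTO(I, ')') = CLOSURE({ [A → αX.β] : [A → α.Xβ] ∈ I, X = ')' })

Items with dot before ')', with the dot advanced:
  [X → . ) E A] → [X → ) . E A]
Closure of the advanced items:
  [X → ) . E A] has the dot before E: add [E → . A X], [E → . * e], [E → . X * e]
  [E → . A X] has the dot before A: add [A → . ) *], [A → .]
  [E → . X * e] has the dot before X: add [X → . x x x], [X → . x * e], [X → . ) E A]

GOTO = { [A → . ) *], [A → .], [E → . * e], [E → . A X], [E → . X * e], [X → ) . E A], [X → . ) E A], [X → . x * e], [X → . x x x] }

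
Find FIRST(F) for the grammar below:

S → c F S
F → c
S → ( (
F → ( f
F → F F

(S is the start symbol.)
From F → c:
  - c is a terminal: add 'c' and stop
From F → ( f:
  - '(' is a terminal: add '(' and stop
From F → F F:
  - F is the symbol being defined: contributes nothing new
    F is not nullable, so stop

Collecting: FIRST(F) = { '(', 'c' }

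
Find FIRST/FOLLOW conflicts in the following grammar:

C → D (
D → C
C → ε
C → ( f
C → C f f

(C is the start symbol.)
Yes. C → D '(' with FOLLOW(C) on { '(', 'f' }; C → '(' f with FOLLOW(C) on { '(' }; C → C f f with FOLLOW(C) on { '(', 'f' }

A FIRST/FOLLOW conflict occurs when a non-terminal N has a nullable alternative N → β (β ⇒* ε) and another alternative N → α with FIRST(α) ∩ FOLLOW(N) ≠ ∅: on such a lookahead the parser cannot decide between expanding α and letting N vanish via β.

Nullable non-terminals: C, D.
FIRST sets used below: FIRST(D) = { '(', 'f', ε }, FIRST(C) = { '(', 'f', ε }

C: nullable alternative(s) C → ε; FOLLOW(C) = { $, '(', 'f' }
  C → D (: FIRST \ {ε} = { '(', 'f' } — overlaps FOLLOW(C) on { '(', 'f' }: CONFLICT
  C → ε: FIRST \ {ε} = { } — this is the only nullable alternative, skip
  C → ( f: FIRST \ {ε} = { '(' } — overlaps FOLLOW(C) on { '(' }: CONFLICT
  C → C f f: FIRST \ {ε} = { '(', 'f' } — overlaps FOLLOW(C) on { '(', 'f' }: CONFLICT
D has a nullable alternative but only one production, so nothing to check.

So the grammar has 3 FIRST/FOLLOW conflicts (marked CONFLICT above).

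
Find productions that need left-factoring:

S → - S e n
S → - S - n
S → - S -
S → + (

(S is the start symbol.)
Left-factoring is needed when two productions for the same non-terminal
share a common prefix on the right-hand side.

Productions for S:
  S → - S e n
  S → - S - n
  S → - S -
  S → + (

Found common prefix '- S' in productions for S

Answer: Yes, S has productions with common prefix '- S'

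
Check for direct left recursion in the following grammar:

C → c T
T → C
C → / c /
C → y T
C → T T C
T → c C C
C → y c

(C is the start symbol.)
No direct left recursion

C → c T: starts with c
T → C: starts with C
C → / c /: starts with '/'
C → y T: starts with y
C → T T C: starts with T
T → c C C: starts with c
C → y c: starts with y

No direct left recursion found.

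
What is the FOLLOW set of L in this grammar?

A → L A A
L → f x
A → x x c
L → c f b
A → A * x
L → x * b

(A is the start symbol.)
{ 'c', 'f', 'x' }

To compute FOLLOW(L), find every occurrence of L on a right-hand side N → α L β: add FIRST(β) \ {ε}, and if β is empty or nullable also add FOLLOW(N). Iterate to a fixed point.

In A → L A A: L is followed by A A, add FIRST(A A) \ {ε} = { 'c', 'f', 'x' }

Taking the union: FOLLOW(L) = { 'c', 'f', 'x' }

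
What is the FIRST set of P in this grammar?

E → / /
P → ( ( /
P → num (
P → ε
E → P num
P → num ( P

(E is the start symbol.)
{ '(', 'num', ε }

To compute FIRST(P), examine every production with P on the left-hand side, reading each right-hand side left to right until a non-nullable symbol is reached.

From P → ( ( /:
  - '(' is a terminal: add '(' and stop
From P → num (:
  - num is a terminal: add 'num' and stop
From P → ε:
  - ε-production, so ε ∈ FIRST(P)
From P → num ( P:
  - num is a terminal: add 'num' and stop

Collecting: FIRST(P) = { '(', 'num', ε }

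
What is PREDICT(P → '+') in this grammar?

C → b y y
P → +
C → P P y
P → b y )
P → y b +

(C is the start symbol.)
PREDICT(P → '+') = (FIRST(RHS) \ {ε}) ∪ (FOLLOW(P) if ε ∈ FIRST(RHS), i.e. RHS ⇒* ε)
FIRST('+') = { '+' }
ε ∉ FIRST('+'), so FOLLOW(P) is not added.
PREDICT(P → '+') = { '+' }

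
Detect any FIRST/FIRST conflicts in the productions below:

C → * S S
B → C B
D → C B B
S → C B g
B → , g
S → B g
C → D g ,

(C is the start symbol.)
A FIRST/FIRST conflict occurs when two productions N → α and N → β for the same non-terminal have FIRST(α) ∩ FIRST(β) ≠ ∅ (with ε ∈ FIRST of a nullable right-hand side, so two nullable alternatives also conflict).

FIRST sets of the non-terminals at (or reachable through a nullable prefix from) the front of some alternative:
  FIRST(D) = { '*' }
  FIRST(C) = { '*' }
  FIRST(B) = { '*', ',' }

Productions for C:
  C → * S S: FIRST = { '*' }
  C → D g ,: FIRST = { '*' }
Productions for B:
  B → C B: FIRST = { '*' }
  B → , g: FIRST = { ',' }
Productions for S:
  S → C B g: FIRST = { '*' }
  S → B g: FIRST = { '*', ',' }
D has only one production, so no FIRST/FIRST conflict is possible there.

Conflict for C: C → * S S and C → D g ,
  Overlap: { '*' }
Conflict for S: S → C B g and S → B g
  Overlap: { '*' }

Answer: Yes. C → '*' S S / C → D g ',' on { '*' }; S → C B g / S → B g on { '*' }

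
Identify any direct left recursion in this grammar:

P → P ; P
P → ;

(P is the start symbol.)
P → P ; P: LEFT RECURSIVE (starts with P)
P → ;: starts with ';'

The grammar has direct left recursion on: P.

Answer: Yes, P is left-recursive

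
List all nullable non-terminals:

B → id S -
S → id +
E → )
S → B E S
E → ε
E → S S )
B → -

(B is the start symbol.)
A non-terminal is nullable if it can derive ε (the empty string): either it has an ε-production, or it has a production whose right-hand side consists entirely of nullable non-terminals.

ε-productions: E → ε
So E is immediately nullable.
No further non-terminal can be added: every production for the remaining non-terminals contains a terminal or a non-nullable non-terminal.
Nullable = { 'E' }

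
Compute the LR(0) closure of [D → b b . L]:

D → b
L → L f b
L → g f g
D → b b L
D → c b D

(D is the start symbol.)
{ [D → b b . L], [L → . L f b], [L → . g f g] }

Start with: [D → b b . L]
  [D → b b . L] has the dot before L: add [L → . L f b], [L → . g f g]
No further items can be added.

CLOSURE = { [D → b b . L], [L → . L f b], [L → . g f g] }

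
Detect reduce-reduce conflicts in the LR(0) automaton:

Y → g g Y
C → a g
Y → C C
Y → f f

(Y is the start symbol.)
No reduce-reduce conflicts

A reduce-reduce conflict occurs when an LR(0) state has two complete items [A → α .] and [B → β .] — both call for a reduction, and with no lookahead the parser cannot choose between them.

Augment with Y' → Y and build the canonical LR(0) collection (I0 = CLOSURE({[Y' → . Y]}), then GOTO on every symbol after a dot until no new states appear). It has 11 states:
  I0: { [C → . a g], [Y → . C C], [Y → . f f], [Y → . g g Y], [Y' → . Y] }  — shift
  I1: { [C → . a g], [Y → C . C] }  — shift
  I2: { [Y' → Y .] }  — accept
  I3: { [C → a . g] }  — shift
  I4: { [Y → f . f] }  — shift
  I5: { [Y → g . g Y] }  — shift
  I6: { [C → . a g], [Y → . C C], [Y → . f f], [Y → . g g Y], [Y → g g . Y] }  — shift
  I7: { [Y → g g Y .] }  — reduce
  I8: { [Y → f f .] }  — reduce
  I9: { [C → a g .] }  — reduce
  I10: { [Y → C C .] }  — reduce

No state contains more than one complete item.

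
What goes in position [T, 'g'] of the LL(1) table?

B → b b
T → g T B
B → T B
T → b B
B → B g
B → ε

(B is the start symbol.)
To find M[T, 'g'], we find productions for T where 'g' is in the predict set (PREDICT(N → α) = (FIRST(α) \ {ε}) ∪ (FOLLOW(N) if α ⇒* ε)).

T → g T B: PREDICT = { 'g' }
  'g' is in predict set, so this production goes in M[T, 'g']
T → b B: PREDICT = { 'b' }

M[T, 'g'] = T → g T B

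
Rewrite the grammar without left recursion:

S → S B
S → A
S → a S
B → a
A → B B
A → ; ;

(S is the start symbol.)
S → A S'
S → a S S'
S' → B S'
S' → ε
B → a
A → B B
A → ; ;

S is directly left-recursive. The standard transformation for
  A → A α₁ | ... | A α_m | β₁ | ... | β_n
is
  A  → β₁ A' | ... | β_n A'
  A' → α₁ A' | ... | α_m A' | ε

S → A becomes S → A S'
S → a S becomes S → a S S'
S → S B becomes S' → B S'
Add S' → ε

Productions for other non-terminals are unchanged:
  B → a
  A → B B
  A → ; ;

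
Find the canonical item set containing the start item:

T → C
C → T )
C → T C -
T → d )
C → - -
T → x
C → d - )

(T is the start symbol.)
{ [C → . - -], [C → . T )], [C → . T C -], [C → . d - )], [T → . C], [T → . d )], [T → . x], [T' → . T] }

First, augment the grammar with T' → T
I₀ = CLOSURE({ [T' → . T] }):
  [T' → . T] has the dot before T: add [T → . C], [T → . d )], [T → . x]
  [T → . C] has the dot before C: add [C → . T )], [C → . T C -], [C → . - -], [C → . d - )]
No further items can be added.

I₀ = { [C → . - -], [C → . T )], [C → . T C -], [C → . d - )], [T → . C], [T → . d )], [T → . x], [T' → . T] }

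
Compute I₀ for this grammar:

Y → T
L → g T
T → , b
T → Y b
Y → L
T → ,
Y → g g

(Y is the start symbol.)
{ [L → . g T], [T → . , b], [T → . ,], [T → . Y b], [Y → . L], [Y → . T], [Y → . g g], [Y' → . Y] }

First, augment the grammar with Y' → Y
I₀ = CLOSURE({ [Y' → . Y] }):
  [Y' → . Y] has the dot before Y: add [Y → . T], [Y → . L], [Y → . g g]
  [Y → . T] has the dot before T: add [T → . , b], [T → . Y b], [T → . ,]
  [Y → . L] has the dot before L: add [L → . g T]
No further items can be added.

I₀ = { [L → . g T], [T → . , b], [T → . ,], [T → . Y b], [Y → . L], [Y → . T], [Y → . g g], [Y' → . Y] }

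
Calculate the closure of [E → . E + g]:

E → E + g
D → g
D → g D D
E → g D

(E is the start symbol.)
Start with: [E → . E + g]
  [E → . E + g] has the dot before E: add [E → . g D]
No further items can be added.

CLOSURE = { [E → . E + g], [E → . g D] }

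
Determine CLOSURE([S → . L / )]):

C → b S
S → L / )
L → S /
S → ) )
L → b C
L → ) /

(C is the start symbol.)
To compute CLOSURE, for each item [A → α.Bβ] where B is a non-terminal, add [B → .γ] for all productions B → γ; repeat for the newly added items until nothing changes.

Start with: [S → . L / )]
  [S → . L / )] has the dot before L: add [L → . S /], [L → . b C], [L → . ) /]
  [L → . S /] has the dot before S: add [S → . ) )]
No further items can be added.

CLOSURE = { [L → . ) /], [L → . S /], [L → . b C], [S → . ) )], [S → . L / )] }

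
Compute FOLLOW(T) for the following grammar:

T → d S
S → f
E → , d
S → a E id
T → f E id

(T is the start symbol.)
T is the start symbol, so $ ∈ FOLLOW(T).
T does not occur on any right-hand side.

Taking the union: FOLLOW(T) = { $ }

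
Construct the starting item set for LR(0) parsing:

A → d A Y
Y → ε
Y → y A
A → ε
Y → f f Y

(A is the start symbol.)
{ [A → . d A Y], [A → .], [A' → . A] }

First, augment the grammar with A' → A
I₀ = CLOSURE({ [A' → . A] }):
  [A' → . A] has the dot before A: add [A → . d A Y], [A → .]
No further items can be added.

I₀ = { [A → . d A Y], [A → .], [A' → . A] }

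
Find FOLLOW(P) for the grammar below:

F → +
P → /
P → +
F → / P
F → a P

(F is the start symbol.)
{ $ }

To compute FOLLOW(P), find every occurrence of P on a right-hand side N → α P β: add FIRST(β) \ {ε}, and if β is empty or nullable also add FOLLOW(N). Iterate to a fixed point.

In F → / P: P is at the end, add FOLLOW(F)
In F → a P: P is at the end, add FOLLOW(F)

The FOLLOW sets referred to above (computed the same way, to a fixed point):
  FOLLOW(F) = { $ }

Taking the union: FOLLOW(P) = { $ }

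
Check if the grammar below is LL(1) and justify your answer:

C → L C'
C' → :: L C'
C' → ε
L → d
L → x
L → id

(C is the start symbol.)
Yes, the grammar is LL(1).

A grammar is LL(1) if for each non-terminal N with multiple productions, the predict sets of those productions are pairwise disjoint, where PREDICT(N → α) = (FIRST(α) \ {ε}) ∪ (FOLLOW(N) if α ⇒* ε).

Relevant sets:
  FOLLOW(C') = { $ }

For C':
  PREDICT(C' → :: L C') = { '::' }
  PREDICT(C' → ε) = { $ }
For L:
  PREDICT(L → d) = { 'd' }
  PREDICT(L → x) = { 'x' }
  PREDICT(L → id) = { 'id' }
C has a single production, so nothing to check there.

All predict sets are disjoint. The grammar IS LL(1).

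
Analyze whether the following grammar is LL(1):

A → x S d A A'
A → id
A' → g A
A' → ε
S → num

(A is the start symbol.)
No. Predict set conflict for A': { 'g' }

Relevant sets:
  FOLLOW(A') = { $, 'g' }

For A:
  PREDICT(A → x S d A A') = { 'x' }
  PREDICT(A → id) = { 'id' }
For A':
  PREDICT(A' → g A) = { 'g' }
  PREDICT(A' → ε) = { $, 'g' }
S has a single production, so nothing to check there.

Conflict found: Predict set conflict for A': { 'g' }
The grammar is NOT LL(1).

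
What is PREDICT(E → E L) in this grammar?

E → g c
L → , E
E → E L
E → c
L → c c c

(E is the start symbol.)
{ 'c', 'g' }

PREDICT(E → E L) = (FIRST(RHS) \ {ε}) ∪ (FOLLOW(E) if ε ∈ FIRST(RHS), i.e. RHS ⇒* ε)
FIRST(E) = { 'c', 'g' }
FIRST(E L) = { 'c', 'g' }
ε ∉ FIRST(E L), so FOLLOW(E) is not added.
PREDICT(E → E L) = { 'c', 'g' }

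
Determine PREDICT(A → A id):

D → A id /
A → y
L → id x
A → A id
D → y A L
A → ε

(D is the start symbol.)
{ 'id', 'y' }

PREDICT(A → A id) = (FIRST(RHS) \ {ε}) ∪ (FOLLOW(A) if ε ∈ FIRST(RHS), i.e. RHS ⇒* ε)
FIRST(A) = { 'id', 'y', ε }
FIRST(A id) = { 'id', 'y' }
ε ∉ FIRST(A id), so FOLLOW(A) is not added.
PREDICT(A → A id) = { 'id', 'y' }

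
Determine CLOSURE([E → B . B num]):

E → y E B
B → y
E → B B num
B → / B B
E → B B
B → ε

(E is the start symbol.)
{ [B → . / B B], [B → . y], [B → .], [E → B . B num] }

Start with: [E → B . B num]
  [E → B . B num] has the dot before B: add [B → . y], [B → . / B B], [B → .]
No further items can be added.

CLOSURE = { [B → . / B B], [B → . y], [B → .], [E → B . B num] }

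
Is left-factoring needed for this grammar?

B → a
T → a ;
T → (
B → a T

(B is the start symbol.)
Left-factoring is needed when two productions for the same non-terminal
share a common prefix on the right-hand side.

Productions for B:
  B → a
  B → a T
Productions for T:
  T → a ;
  T → (

Found common prefix 'a' in productions for B

Answer: Yes, B has productions with common prefix 'a'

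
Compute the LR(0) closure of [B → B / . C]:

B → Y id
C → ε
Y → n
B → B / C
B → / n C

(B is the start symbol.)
Start with: [B → B / . C]
  [B → B / . C] has the dot before C: add [C → .]
No further items can be added.

CLOSURE = { [B → B / . C], [C → .] }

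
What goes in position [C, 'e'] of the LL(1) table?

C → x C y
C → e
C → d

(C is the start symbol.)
To find M[C, 'e'], we find productions for C where 'e' is in the predict set (PREDICT(N → α) = (FIRST(α) \ {ε}) ∪ (FOLLOW(N) if α ⇒* ε)).

C → x C y: PREDICT = { 'x' }
C → e: PREDICT = { 'e' }
  'e' is in predict set, so this production goes in M[C, 'e']
C → d: PREDICT = { 'd' }

M[C, 'e'] = C → e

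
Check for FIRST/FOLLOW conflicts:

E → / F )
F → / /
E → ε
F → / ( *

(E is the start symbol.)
No FIRST/FOLLOW conflicts.

A FIRST/FOLLOW conflict occurs when a non-terminal N has a nullable alternative N → β (β ⇒* ε) and another alternative N → α with FIRST(α) ∩ FOLLOW(N) ≠ ∅: on such a lookahead the parser cannot decide between expanding α and letting N vanish via β.

Nullable non-terminals: E.

E: nullable alternative(s) E → ε; FOLLOW(E) = { $ }
  E → / F ): FIRST \ {ε} = { '/' } — disjoint from FOLLOW(E)
  E → ε: FIRST \ {ε} = { } — this is the only nullable alternative, skip

F has no nullable alternative, so no FIRST/FOLLOW check is needed there.

No FIRST/FOLLOW conflicts found.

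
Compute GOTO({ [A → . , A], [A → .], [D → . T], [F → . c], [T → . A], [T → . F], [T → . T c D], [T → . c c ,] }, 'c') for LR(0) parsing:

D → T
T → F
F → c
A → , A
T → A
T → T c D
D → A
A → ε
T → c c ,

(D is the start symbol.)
GOTO(I, 'c') = CLOSURE({ [A → αX.β] : [A → α.Xβ] ∈ I, X = 'c' })

Items with dot before 'c', with the dot advanced:
  [F → . c] → [F → c .]
  [T → . c c ,] → [T → c . c ,]
Closure adds nothing (no advanced item has the dot before a non-terminal).

GOTO = { [F → c .], [T → c . c ,] }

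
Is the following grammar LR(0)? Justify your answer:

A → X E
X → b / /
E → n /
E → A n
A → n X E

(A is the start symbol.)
A grammar is LR(0) if no state in the canonical LR(0) collection has:
  - both a shift item (dot before a terminal) and a complete item (shift-reduce conflict), or
  - two or more complete items (reduce-reduce conflict; the accept item [A' → A .] counts as a complete item here).

Augment with A' → A and build the canonical LR(0) collection (I0 = CLOSURE({[A' → . A]}), then GOTO on every symbol after a dot until no new states appear). It has 14 states:
  I0: { [A → . X E], [A → . n X E], [A' → . A], [X → . b / /] }  — shift
  I1: { [A' → A .] }  — accept
  I2: { [A → . X E], [A → . n X E], [A → X . E], [E → . A n], [E → . n /], [X → . b / /] }  — shift
  I3: { [X → b . / /] }  — shift
  I4: { [A → n . X E], [X → . b / /] }  — shift
  I5: { [A → . X E], [A → . n X E], [A → n X . E], [E → . A n], [E → . n /], [X → . b / /] }  — shift
  I6: { [E → A . n] }  — shift
  I7: { [A → n X E .] }  — reduce
  I8: { [A → n . X E], [E → n . /], [X → . b / /] }  — shift
  I9: { [E → n / .] }  — reduce
  I10: { [E → A n .] }  — reduce
  I11: { [X → b / . /] }  — shift
  I12: { [X → b / / .] }  — reduce
  I13: { [A → X E .] }  — reduce

Every state is either a pure shift/goto state or contains exactly one complete item and nothing to shift — no conflicts. The grammar is LR(0).

Answer: Yes, the grammar is LR(0)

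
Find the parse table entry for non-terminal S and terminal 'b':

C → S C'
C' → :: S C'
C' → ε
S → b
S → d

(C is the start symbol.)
To find M[S, 'b'], we find productions for S where 'b' is in the predict set (PREDICT(N → α) = (FIRST(α) \ {ε}) ∪ (FOLLOW(N) if α ⇒* ε)).

S → b: PREDICT = { 'b' }
  'b' is in predict set, so this production goes in M[S, 'b']
S → d: PREDICT = { 'd' }

M[S, 'b'] = S → b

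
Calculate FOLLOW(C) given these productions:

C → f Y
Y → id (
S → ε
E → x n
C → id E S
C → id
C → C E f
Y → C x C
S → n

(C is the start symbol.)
{ $, 'x' }

To compute FOLLOW(C), find every occurrence of C on a right-hand side N → α C β: add FIRST(β) \ {ε}, and if β is empty or nullable also add FOLLOW(N). Iterate to a fixed point.

C is the start symbol, so $ ∈ FOLLOW(C).
In C → C E f: C is followed by E f, add FIRST(E f) \ {ε} = { 'x' }
In Y → C x C: C is followed by x C, add FIRST(x C) \ {ε} = { 'x' }
In Y → C x C: C is at the end, add FOLLOW(Y)

The FOLLOW sets referred to above (computed the same way, to a fixed point):
  FOLLOW(Y) = { $, 'x' }

Taking the union: FOLLOW(C) = { $, 'x' }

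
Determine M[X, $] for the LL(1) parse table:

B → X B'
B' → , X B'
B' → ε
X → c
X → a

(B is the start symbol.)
To find M[X, $], we find productions for X where $ is in the predict set (PREDICT(N → α) = (FIRST(α) \ {ε}) ∪ (FOLLOW(N) if α ⇒* ε)).

X → c: PREDICT = { 'c' }
X → a: PREDICT = { 'a' }

M[X, $] is empty (no production applies)

Answer: Empty (error entry)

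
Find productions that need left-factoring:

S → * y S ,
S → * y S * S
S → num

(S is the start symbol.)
Left-factoring is needed when two productions for the same non-terminal
share a common prefix on the right-hand side.

Productions for S:
  S → * y S ,
  S → * y S * S
  S → num

Found common prefix '* y S' in productions for S

Answer: Yes, S has productions with common prefix '* y S'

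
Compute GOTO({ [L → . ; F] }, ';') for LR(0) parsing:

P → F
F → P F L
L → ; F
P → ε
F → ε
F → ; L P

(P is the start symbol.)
GOTO(I, ';') = CLOSURE({ [A → αX.β] : [A → α.Xβ] ∈ I, X = ';' })

Items with dot before ';', with the dot advanced:
  [L → . ; F] → [L → ; . F]
Closure of the advanced items:
  [L → ; . F] has the dot before F: add [F → . P F L], [F → .], [F → . ; L P]
  [F → . P F L] has the dot before P: add [P → . F], [P → .]

GOTO = { [F → . ; L P], [F → . P F L], [F → .], [L → ; . F], [P → . F], [P → .] }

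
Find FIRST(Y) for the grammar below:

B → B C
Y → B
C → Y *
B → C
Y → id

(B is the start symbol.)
FIRST sets of the other non-terminals involved (by the same procedure, iterated to a fixed point):
  FIRST(B) = { 'id' }

From Y → B:
  - B is a non-terminal: add FIRST(B) \ {ε} = { 'id' }
    B is not nullable, so stop
From Y → id:
  - id is a terminal: add 'id' and stop

Collecting: FIRST(Y) = { 'id' }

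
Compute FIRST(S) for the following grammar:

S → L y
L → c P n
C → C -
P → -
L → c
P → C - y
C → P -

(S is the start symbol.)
{ 'c' }

To compute FIRST(S), examine every production with S on the left-hand side, reading each right-hand side left to right until a non-nullable symbol is reached.

FIRST sets of the other non-terminals involved (by the same procedure, iterated to a fixed point):
  FIRST(L) = { 'c' }

From S → L y:
  - L is a non-terminal: add FIRST(L) \ {ε} = { 'c' }
    L is not nullable, so stop

Collecting: FIRST(S) = { 'c' }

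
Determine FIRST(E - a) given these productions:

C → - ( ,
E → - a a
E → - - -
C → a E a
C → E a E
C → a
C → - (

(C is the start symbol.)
FIRST sets of the non-terminals involved (from the grammar, by fixed-point iteration):
  FIRST(E) = { '-' }

To compute FIRST(E - a), process the symbols left to right:
Symbol E is a non-terminal. Add FIRST(E) \ {ε} = { '-' }
E is not nullable (ε ∉ FIRST(E)), so stop here.
FIRST(E - a) = { '-' }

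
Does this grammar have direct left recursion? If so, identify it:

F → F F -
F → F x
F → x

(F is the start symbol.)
Yes, F is left-recursive

F → F F -: LEFT RECURSIVE (starts with F)
F → F x: LEFT RECURSIVE (starts with F)
F → x: starts with x

The grammar has direct left recursion on: F.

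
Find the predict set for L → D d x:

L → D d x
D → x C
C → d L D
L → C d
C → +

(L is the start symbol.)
PREDICT(L → D d x) = (FIRST(RHS) \ {ε}) ∪ (FOLLOW(L) if ε ∈ FIRST(RHS), i.e. RHS ⇒* ε)
FIRST(D) = { 'x' }
FIRST(D d x) = { 'x' }
ε ∉ FIRST(D d x), so FOLLOW(L) is not added.
PREDICT(L → D d x) = { 'x' }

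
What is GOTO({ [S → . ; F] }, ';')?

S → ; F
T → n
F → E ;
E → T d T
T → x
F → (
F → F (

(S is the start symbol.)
GOTO(I, ';') = CLOSURE({ [A → αX.β] : [A → α.Xβ] ∈ I, X = ';' })

Items with dot before ';', with the dot advanced:
  [S → . ; F] → [S → ; . F]
Closure of the advanced items:
  [S → ; . F] has the dot before F: add [F → . E ;], [F → . (], [F → . F (]
  [F → . E ;] has the dot before E: add [E → . T d T]
  [E → . T d T] has the dot before T: add [T → . n], [T → . x]

GOTO = { [E → . T d T], [F → . (], [F → . E ;], [F → . F (], [S → ; . F], [T → . n], [T → . x] }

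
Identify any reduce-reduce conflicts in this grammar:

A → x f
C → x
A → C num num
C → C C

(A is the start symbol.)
Augment with A' → A and build the canonical LR(0) collection (I0 = CLOSURE({[A' → . A]}), then GOTO on every symbol after a dot until no new states appear). It has 9 states:
  I0: { [A → . C num num], [A → . x f], [A' → . A], [C → . C C], [C → . x] }  — shift
  I1: { [A' → A .] }  — accept
  I2: { [A → C . num num], [C → . C C], [C → . x], [C → C . C] }  — shift
  I3: { [A → x . f], [C → x .] }  — shift, reduce
  I4: { [A → x f .] }  — reduce
  I5: { [C → . C C], [C → . x], [C → C . C], [C → C C .] }  — shift, reduce
  I6: { [A → C num . num] }  — shift
  I7: { [C → x .] }  — reduce
  I8: { [A → C num num .] }  — reduce

No state contains more than one complete item.

Answer: No reduce-reduce conflicts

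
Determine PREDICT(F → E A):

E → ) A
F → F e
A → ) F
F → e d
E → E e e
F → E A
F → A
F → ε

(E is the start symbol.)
PREDICT(F → E A) = (FIRST(RHS) \ {ε}) ∪ (FOLLOW(F) if ε ∈ FIRST(RHS), i.e. RHS ⇒* ε)
FIRST(E) = { ')' }
FIRST(E A) = { ')' }
ε ∉ FIRST(E A), so FOLLOW(F) is not added.
PREDICT(F → E A) = { ')' }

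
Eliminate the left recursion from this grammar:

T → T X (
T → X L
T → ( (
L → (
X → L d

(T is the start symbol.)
T is directly left-recursive. The standard transformation for
  A → A α₁ | ... | A α_m | β₁ | ... | β_n
is
  A  → β₁ A' | ... | β_n A'
  A' → α₁ A' | ... | α_m A' | ε

T → X L becomes T → X L T'
T → ( ( becomes T → ( ( T'
T → T X ( becomes T' → X ( T'
Add T' → ε

Productions for other non-terminals are unchanged:
  L → (
  X → L d

Resulting grammar:
T → X L T'
T → ( ( T'
T' → X ( T'
T' → ε
L → (
X → L d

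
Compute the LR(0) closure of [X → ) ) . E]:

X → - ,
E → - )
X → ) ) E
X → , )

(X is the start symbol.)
{ [E → . - )], [X → ) ) . E] }

To compute CLOSURE, for each item [A → α.Bβ] where B is a non-terminal, add [B → .γ] for all productions B → γ; repeat for the newly added items until nothing changes.

Start with: [X → ) ) . E]
  [X → ) ) . E] has the dot before E: add [E → . - )]
No further items can be added.

CLOSURE = { [E → . - )], [X → ) ) . E] }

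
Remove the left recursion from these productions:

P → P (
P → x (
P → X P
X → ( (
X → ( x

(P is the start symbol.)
P → x ( P'
P → X P P'
P' → ( P'
P' → ε
X → ( (
X → ( x

P is directly left-recursive. The standard transformation for
  A → A α₁ | ... | A α_m | β₁ | ... | β_n
is
  A  → β₁ A' | ... | β_n A'
  A' → α₁ A' | ... | α_m A' | ε

P → x ( becomes P → x ( P'
P → X P becomes P → X P P'
P → P ( becomes P' → ( P'
Add P' → ε

Productions for other non-terminals are unchanged:
  X → ( (
  X → ( x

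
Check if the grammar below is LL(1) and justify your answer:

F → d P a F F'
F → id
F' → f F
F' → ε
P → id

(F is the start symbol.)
No. Predict set conflict for F': { 'f' }

A grammar is LL(1) if for each non-terminal N with multiple productions, the predict sets of those productions are pairwise disjoint, where PREDICT(N → α) = (FIRST(α) \ {ε}) ∪ (FOLLOW(N) if α ⇒* ε).

Relevant sets:
  FOLLOW(F') = { $, 'f' }

For F:
  PREDICT(F → d P a F F') = { 'd' }
  PREDICT(F → id) = { 'id' }
For F':
  PREDICT(F' → f F) = { 'f' }
  PREDICT(F' → ε) = { $, 'f' }
P has a single production, so nothing to check there.

Conflict found: Predict set conflict for F': { 'f' }
The grammar is NOT LL(1).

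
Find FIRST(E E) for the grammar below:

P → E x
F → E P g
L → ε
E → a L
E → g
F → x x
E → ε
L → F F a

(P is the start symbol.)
{ 'a', 'g', ε }

FIRST sets of the non-terminals involved (from the grammar, by fixed-point iteration):
  FIRST(E) = { 'a', 'g', ε }

To compute FIRST(E E), process the symbols left to right:
Symbol E is a non-terminal. Add FIRST(E) \ {ε} = { 'a', 'g' }
E is nullable (ε ∈ FIRST(E)), continue to the next symbol.
Symbol E is a non-terminal. Add FIRST(E) \ {ε} = { 'a', 'g' }
E is nullable (ε ∈ FIRST(E)), continue to the next symbol.
All symbols are nullable, so ε is in the result.
FIRST(E E) = { 'a', 'g', ε }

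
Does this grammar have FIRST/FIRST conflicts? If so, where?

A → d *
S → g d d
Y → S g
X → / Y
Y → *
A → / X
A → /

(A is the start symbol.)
Yes. A → '/' X / A → '/' on { '/' }

FIRST sets of the non-terminals at (or reachable through a nullable prefix from) the front of some alternative:
  FIRST(S) = { 'g' }

Productions for A:
  A → d *: FIRST = { 'd' }
  A → / X: FIRST = { '/' }
  A → /: FIRST = { '/' }
Productions for Y:
  Y → S g: FIRST = { 'g' }
  Y → *: FIRST = { '*' }
S, X have only one production, so no FIRST/FIRST conflict is possible there.

Conflict for A: A → / X and A → /
  Overlap: { '/' }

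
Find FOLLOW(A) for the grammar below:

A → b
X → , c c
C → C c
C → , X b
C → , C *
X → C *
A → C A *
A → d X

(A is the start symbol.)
{ $, '*' }

To compute FOLLOW(A), find every occurrence of A on a right-hand side N → α A β: add FIRST(β) \ {ε}, and if β is empty or nullable also add FOLLOW(N). Iterate to a fixed point.

A is the start symbol, so $ ∈ FOLLOW(A).
In A → C A *: A is followed by '*', add FIRST('*') \ {ε} = { '*' }

Taking the union: FOLLOW(A) = { $, '*' }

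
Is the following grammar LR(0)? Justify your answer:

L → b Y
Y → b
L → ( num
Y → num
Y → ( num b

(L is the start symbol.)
Augment with L' → L and build the canonical LR(0) collection (I0 = CLOSURE({[L' → . L]}), then GOTO on every symbol after a dot until no new states appear). It has 11 states:
  I0: { [L → . ( num], [L → . b Y], [L' → . L] }  — shift
  I1: { [L → ( . num] }  — shift
  I2: { [L' → L .] }  — accept
  I3: { [L → b . Y], [Y → . ( num b], [Y → . b], [Y → . num] }  — shift
  I4: { [Y → ( . num b] }  — shift
  I5: { [L → b Y .] }  — reduce
  I6: { [Y → b .] }  — reduce
  I7: { [Y → num .] }  — reduce
  I8: { [Y → ( num . b] }  — shift
  I9: { [Y → ( num b .] }  — reduce
  I10: { [L → ( num .] }  — reduce

Every state is either a pure shift/goto state or contains exactly one complete item and nothing to shift — no conflicts. The grammar is LR(0).

Answer: Yes, the grammar is LR(0)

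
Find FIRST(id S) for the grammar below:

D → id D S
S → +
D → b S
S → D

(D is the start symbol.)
To compute FIRST(id S), process the symbols left to right:
Symbol id is a terminal. Add 'id' and stop.
FIRST(id S) = { 'id' }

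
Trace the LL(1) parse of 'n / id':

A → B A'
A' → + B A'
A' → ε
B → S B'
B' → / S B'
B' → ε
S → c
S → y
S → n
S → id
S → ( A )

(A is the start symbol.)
LL(1) parsing maintains a stack (initially the start symbol over $) and the input. At each step: if the stack top is a terminal, match it against the current input token; if it is a non-terminal N, replace it with the RHS of M[N, lookahead] (the unique production whose predict set contains the lookahead).

Stack is shown with the top on the left.

Stack        Input     Action
-----------------------------
A $          n / id $  output A → B A'
B A' $       n / id $  output B → S B'
S B' A' $    n / id $  output S → n
n B' A' $    n / id $  match 'n'
B' A' $      / id $    output B' → / S B'
/ S B' A' $  / id $    match '/'
S B' A' $    id $      output S → id
id B' A' $   id $      match 'id'
B' A' $      $         output B' → ε
A' $         $         output A' → ε
$            $         accept

The string is accepted.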